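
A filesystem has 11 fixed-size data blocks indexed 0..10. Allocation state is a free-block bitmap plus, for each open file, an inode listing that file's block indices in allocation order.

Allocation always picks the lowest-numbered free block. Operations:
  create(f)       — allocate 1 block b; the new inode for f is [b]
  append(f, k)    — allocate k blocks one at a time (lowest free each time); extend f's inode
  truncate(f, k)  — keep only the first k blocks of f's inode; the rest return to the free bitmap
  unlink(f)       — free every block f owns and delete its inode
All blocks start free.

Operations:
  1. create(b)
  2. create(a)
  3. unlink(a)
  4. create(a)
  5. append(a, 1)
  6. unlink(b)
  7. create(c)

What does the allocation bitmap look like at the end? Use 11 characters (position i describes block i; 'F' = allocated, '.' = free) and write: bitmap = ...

bitmap = FFF........

[1] create(b) — b=0 (map F..........)
[2] create(a) — a=1 b=0 (map FF.........)
[3] unlink(a) — b=0 (map F..........)
[4] create(a) — a=1 b=0 (map FF.........)
[5] append(a, 1) — a=1,2 b=0 (map FFF........)
[6] unlink(b) — a=1,2 (map .FF........)
[7] create(c) — a=1,2 c=0 (map FFF........)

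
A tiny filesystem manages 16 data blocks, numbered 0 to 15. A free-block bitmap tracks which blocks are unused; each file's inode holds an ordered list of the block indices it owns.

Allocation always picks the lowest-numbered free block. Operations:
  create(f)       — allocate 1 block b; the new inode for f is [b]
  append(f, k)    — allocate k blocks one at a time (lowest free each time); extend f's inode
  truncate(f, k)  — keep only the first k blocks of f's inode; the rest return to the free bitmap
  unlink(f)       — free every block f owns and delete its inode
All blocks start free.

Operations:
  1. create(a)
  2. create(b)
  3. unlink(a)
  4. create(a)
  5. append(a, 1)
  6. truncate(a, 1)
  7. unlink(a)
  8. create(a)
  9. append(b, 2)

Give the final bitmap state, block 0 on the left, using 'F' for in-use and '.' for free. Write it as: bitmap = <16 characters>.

bitmap = FFFF............

  1. create(a)  ⇒  F...............  {a→[0]}
  2. create(b)  ⇒  FF..............  {a→[0]; b→[1]}
  3. unlink(a)  ⇒  .F..............  {b→[1]}
  4. create(a)  ⇒  FF..............  {a→[0]; b→[1]}
  5. append(a, 1)  ⇒  FFF.............  {a→[0, 2]; b→[1]}
  6. truncate(a, 1)  ⇒  FF..............  {a→[0]; b→[1]}
  7. unlink(a)  ⇒  .F..............  {b→[1]}
  8. create(a)  ⇒  FF..............  {a→[0]; b→[1]}
  9. append(b, 2)  ⇒  FFFF............  {a→[0]; b→[1, 2, 3]}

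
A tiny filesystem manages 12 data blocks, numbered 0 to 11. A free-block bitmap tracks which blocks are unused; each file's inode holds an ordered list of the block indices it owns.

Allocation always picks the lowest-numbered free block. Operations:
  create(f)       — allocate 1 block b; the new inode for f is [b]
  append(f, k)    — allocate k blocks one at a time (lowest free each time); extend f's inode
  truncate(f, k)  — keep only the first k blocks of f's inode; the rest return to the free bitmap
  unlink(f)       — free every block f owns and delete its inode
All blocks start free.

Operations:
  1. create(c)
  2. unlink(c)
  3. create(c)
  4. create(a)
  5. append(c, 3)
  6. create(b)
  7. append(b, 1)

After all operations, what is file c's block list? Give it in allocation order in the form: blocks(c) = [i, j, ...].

  1. create(c)  ⇒  F...........  {c→[0]}
  2. unlink(c)  ⇒  ............  {}
  3. create(c)  ⇒  F...........  {c→[0]}
  4. create(a)  ⇒  FF..........  {a→[1]; c→[0]}
  5. append(c, 3)  ⇒  FFFFF.......  {a→[1]; c→[0, 2, 3, 4]}
  6. create(b)  ⇒  FFFFFF......  {a→[1]; b→[5]; c→[0, 2, 3, 4]}
  7. append(b, 1)  ⇒  FFFFFFF.....  {a→[1]; b→[5, 6]; c→[0, 2, 3, 4]}

blocks(c) = [0, 2, 3, 4]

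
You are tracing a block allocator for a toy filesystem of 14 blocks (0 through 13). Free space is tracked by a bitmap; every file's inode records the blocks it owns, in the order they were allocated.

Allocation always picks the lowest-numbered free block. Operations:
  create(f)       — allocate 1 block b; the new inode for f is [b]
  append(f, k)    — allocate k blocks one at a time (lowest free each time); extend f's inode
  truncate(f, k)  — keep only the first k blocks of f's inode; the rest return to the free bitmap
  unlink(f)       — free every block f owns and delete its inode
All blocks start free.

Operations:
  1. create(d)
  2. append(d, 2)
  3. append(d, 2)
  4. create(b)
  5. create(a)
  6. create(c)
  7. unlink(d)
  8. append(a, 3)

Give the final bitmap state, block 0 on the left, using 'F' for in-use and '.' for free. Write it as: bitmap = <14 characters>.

create(d): bitmap=F............. | d=[0]
append(d, 2): bitmap=FFF........... | d=[0, 1, 2]
append(d, 2): bitmap=FFFFF......... | d=[0, 1, 2, 3, 4]
create(b): bitmap=FFFFFF........ | b=[5] d=[0, 1, 2, 3, 4]
create(a): bitmap=FFFFFFF....... | a=[6] b=[5] d=[0, 1, 2, 3, 4]
create(c): bitmap=FFFFFFFF...... | a=[6] b=[5] c=[7] d=[0, 1, 2, 3, 4]
unlink(d): bitmap=.....FFF...... | a=[6] b=[5] c=[7]
append(a, 3): bitmap=FFF..FFF...... | a=[6, 0, 1, 2] b=[5] c=[7]

bitmap = FFF..FFF......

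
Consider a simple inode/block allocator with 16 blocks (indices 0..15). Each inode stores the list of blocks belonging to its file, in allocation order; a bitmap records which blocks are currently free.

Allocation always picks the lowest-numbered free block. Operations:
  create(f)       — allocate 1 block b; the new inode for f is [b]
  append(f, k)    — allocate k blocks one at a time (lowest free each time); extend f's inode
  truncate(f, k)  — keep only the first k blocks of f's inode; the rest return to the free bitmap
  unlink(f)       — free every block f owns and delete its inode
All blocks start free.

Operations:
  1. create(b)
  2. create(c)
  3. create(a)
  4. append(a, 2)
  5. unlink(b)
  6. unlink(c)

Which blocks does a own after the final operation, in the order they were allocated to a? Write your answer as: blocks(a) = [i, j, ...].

  1. create(b)  ⇒  F...............  {b→[0]}
  2. create(c)  ⇒  FF..............  {b→[0]; c→[1]}
  3. create(a)  ⇒  FFF.............  {a→[2]; b→[0]; c→[1]}
  4. append(a, 2)  ⇒  FFFFF...........  {a→[2, 3, 4]; b→[0]; c→[1]}
  5. unlink(b)  ⇒  .FFFF...........  {a→[2, 3, 4]; c→[1]}
  6. unlink(c)  ⇒  ..FFF...........  {a→[2, 3, 4]}

blocks(a) = [2, 3, 4]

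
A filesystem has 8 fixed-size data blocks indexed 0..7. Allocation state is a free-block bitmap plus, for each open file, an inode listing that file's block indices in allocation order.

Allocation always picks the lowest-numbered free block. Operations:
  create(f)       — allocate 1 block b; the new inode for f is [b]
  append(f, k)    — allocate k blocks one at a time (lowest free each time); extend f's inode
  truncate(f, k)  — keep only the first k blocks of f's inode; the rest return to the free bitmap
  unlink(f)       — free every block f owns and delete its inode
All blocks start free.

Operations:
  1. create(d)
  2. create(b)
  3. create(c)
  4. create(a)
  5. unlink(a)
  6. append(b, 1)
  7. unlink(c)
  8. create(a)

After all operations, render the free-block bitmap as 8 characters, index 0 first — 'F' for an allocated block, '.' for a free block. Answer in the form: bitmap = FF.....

bitmap = FFFF....

[1] create(d) — d=0 (map F.......)
[2] create(b) — b=1 d=0 (map FF......)
[3] create(c) — b=1 c=2 d=0 (map FFF.....)
[4] create(a) — a=3 b=1 c=2 d=0 (map FFFF....)
[5] unlink(a) — b=1 c=2 d=0 (map FFF.....)
[6] append(b, 1) — b=1,3 c=2 d=0 (map FFFF....)
[7] unlink(c) — b=1,3 d=0 (map FF.F....)
[8] create(a) — a=2 b=1,3 d=0 (map FFFF....)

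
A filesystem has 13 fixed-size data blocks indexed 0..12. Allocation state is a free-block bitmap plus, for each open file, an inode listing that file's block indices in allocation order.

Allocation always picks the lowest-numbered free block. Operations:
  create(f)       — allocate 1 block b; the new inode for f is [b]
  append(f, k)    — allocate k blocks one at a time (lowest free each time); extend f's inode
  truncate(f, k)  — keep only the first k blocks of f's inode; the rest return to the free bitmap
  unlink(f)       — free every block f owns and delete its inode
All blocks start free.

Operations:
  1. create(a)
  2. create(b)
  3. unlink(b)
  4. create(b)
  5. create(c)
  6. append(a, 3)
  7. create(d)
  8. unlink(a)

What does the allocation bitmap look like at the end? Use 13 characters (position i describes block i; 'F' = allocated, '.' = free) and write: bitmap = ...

bitmap = .FF...F......

after create(a) → a:[0]  free=[F............]
after create(b) → a:[0], b:[1]  free=[FF...........]
after unlink(b) → a:[0]  free=[F............]
after create(b) → a:[0], b:[1]  free=[FF...........]
after create(c) → a:[0], b:[1], c:[2]  free=[FFF..........]
after append(a, 3) → a:[0, 3, 4, 5], b:[1], c:[2]  free=[FFFFFF.......]
after create(d) → a:[0, 3, 4, 5], b:[1], c:[2], d:[6]  free=[FFFFFFF......]
after unlink(a) → b:[1], c:[2], d:[6]  free=[.FF...F......]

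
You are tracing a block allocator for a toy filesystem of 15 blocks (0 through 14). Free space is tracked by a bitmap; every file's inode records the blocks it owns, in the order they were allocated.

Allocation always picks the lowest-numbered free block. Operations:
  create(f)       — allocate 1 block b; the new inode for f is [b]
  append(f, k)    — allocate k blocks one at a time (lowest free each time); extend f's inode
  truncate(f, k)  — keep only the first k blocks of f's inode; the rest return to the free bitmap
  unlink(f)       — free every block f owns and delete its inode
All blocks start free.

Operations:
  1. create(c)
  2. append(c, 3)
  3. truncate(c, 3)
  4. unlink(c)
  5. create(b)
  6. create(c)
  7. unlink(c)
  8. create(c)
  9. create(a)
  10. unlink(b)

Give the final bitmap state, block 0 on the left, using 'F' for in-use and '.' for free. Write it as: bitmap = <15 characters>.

[1] create(c) — c=0 (map F..............)
[2] append(c, 3) — c=0,1,2,3 (map FFFF...........)
[3] truncate(c, 3) — c=0,1,2 (map FFF............)
[4] unlink(c) —  (map ...............)
[5] create(b) — b=0 (map F..............)
[6] create(c) — b=0 c=1 (map FF.............)
[7] unlink(c) — b=0 (map F..............)
[8] create(c) — b=0 c=1 (map FF.............)
[9] create(a) — a=2 b=0 c=1 (map FFF............)
[10] unlink(b) — a=2 c=1 (map .FF............)

bitmap = .FF............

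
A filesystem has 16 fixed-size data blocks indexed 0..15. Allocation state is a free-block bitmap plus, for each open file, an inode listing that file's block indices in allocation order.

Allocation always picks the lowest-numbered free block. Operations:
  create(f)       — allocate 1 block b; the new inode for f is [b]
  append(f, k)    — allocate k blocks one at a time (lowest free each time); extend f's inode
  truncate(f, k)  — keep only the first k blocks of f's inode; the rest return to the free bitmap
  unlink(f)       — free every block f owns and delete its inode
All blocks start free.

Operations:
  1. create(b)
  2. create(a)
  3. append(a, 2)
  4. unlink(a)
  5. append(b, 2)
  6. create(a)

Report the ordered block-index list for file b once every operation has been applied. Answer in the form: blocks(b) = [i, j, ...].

after create(b) → b:[0]  free=[F...............]
after create(a) → a:[1], b:[0]  free=[FF..............]
after append(a, 2) → a:[1, 2, 3], b:[0]  free=[FFFF............]
after unlink(a) → b:[0]  free=[F...............]
after append(b, 2) → b:[0, 1, 2]  free=[FFF.............]
after create(a) → a:[3], b:[0, 1, 2]  free=[FFFF............]

blocks(b) = [0, 1, 2]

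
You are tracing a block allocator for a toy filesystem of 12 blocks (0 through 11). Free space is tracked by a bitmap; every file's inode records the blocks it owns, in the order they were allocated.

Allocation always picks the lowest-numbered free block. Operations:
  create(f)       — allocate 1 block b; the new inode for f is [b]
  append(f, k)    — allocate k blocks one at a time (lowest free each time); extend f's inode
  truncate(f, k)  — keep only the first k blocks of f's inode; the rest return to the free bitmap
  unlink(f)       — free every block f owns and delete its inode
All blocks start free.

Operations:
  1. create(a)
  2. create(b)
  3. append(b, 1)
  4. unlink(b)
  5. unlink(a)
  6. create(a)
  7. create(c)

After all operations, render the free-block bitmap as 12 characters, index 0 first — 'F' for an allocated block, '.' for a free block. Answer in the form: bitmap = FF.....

[1] create(a) — a=0 (map F...........)
[2] create(b) — a=0 b=1 (map FF..........)
[3] append(b, 1) — a=0 b=1,2 (map FFF.........)
[4] unlink(b) — a=0 (map F...........)
[5] unlink(a) —  (map ............)
[6] create(a) — a=0 (map F...........)
[7] create(c) — a=0 c=1 (map FF..........)

bitmap = FF..........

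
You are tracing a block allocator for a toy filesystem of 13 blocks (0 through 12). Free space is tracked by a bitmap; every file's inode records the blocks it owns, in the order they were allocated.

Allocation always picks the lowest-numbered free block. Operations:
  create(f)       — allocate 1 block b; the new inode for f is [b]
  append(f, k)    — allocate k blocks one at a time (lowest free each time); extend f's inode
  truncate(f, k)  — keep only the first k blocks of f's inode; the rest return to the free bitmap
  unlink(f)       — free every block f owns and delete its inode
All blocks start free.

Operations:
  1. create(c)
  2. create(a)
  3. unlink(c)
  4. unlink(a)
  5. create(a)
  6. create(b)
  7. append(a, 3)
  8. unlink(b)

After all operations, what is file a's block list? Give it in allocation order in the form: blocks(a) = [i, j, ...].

blocks(a) = [0, 2, 3, 4]

after create(c) → c:[0]  free=[F............]
after create(a) → a:[1], c:[0]  free=[FF...........]
after unlink(c) → a:[1]  free=[.F...........]
after unlink(a) →   free=[.............]
after create(a) → a:[0]  free=[F............]
after create(b) → a:[0], b:[1]  free=[FF...........]
after append(a, 3) → a:[0, 2, 3, 4], b:[1]  free=[FFFFF........]
after unlink(b) → a:[0, 2, 3, 4]  free=[F.FFF........]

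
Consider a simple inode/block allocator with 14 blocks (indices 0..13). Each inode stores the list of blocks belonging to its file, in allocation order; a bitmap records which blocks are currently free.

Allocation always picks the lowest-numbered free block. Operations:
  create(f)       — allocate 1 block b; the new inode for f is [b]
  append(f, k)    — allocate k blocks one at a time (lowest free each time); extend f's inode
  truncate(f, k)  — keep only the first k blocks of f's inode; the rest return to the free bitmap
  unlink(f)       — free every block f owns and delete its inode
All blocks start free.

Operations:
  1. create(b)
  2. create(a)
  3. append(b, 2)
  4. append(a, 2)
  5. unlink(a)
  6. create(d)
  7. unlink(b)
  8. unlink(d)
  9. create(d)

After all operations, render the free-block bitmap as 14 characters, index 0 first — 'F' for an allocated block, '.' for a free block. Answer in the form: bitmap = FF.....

[1] create(b) — b=0 (map F.............)
[2] create(a) — a=1 b=0 (map FF............)
[3] append(b, 2) — a=1 b=0,2,3 (map FFFF..........)
[4] append(a, 2) — a=1,4,5 b=0,2,3 (map FFFFFF........)
[5] unlink(a) — b=0,2,3 (map F.FF..........)
[6] create(d) — b=0,2,3 d=1 (map FFFF..........)
[7] unlink(b) — d=1 (map .F............)
[8] unlink(d) —  (map ..............)
[9] create(d) — d=0 (map F.............)

bitmap = F.............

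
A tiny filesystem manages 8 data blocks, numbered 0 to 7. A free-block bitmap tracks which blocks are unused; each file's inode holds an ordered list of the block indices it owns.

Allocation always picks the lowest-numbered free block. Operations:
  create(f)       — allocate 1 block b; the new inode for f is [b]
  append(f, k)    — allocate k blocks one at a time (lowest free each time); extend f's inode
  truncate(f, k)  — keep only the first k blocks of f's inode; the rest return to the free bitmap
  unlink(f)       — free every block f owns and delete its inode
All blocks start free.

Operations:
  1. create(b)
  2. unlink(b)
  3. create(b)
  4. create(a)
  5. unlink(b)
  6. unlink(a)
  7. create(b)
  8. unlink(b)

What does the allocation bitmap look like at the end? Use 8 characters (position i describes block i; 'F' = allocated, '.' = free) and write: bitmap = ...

bitmap = ........

create(b): bitmap=F....... | b=[0]
unlink(b): bitmap=........ | 
create(b): bitmap=F....... | b=[0]
create(a): bitmap=FF...... | a=[1] b=[0]
unlink(b): bitmap=.F...... | a=[1]
unlink(a): bitmap=........ | 
create(b): bitmap=F....... | b=[0]
unlink(b): bitmap=........ | 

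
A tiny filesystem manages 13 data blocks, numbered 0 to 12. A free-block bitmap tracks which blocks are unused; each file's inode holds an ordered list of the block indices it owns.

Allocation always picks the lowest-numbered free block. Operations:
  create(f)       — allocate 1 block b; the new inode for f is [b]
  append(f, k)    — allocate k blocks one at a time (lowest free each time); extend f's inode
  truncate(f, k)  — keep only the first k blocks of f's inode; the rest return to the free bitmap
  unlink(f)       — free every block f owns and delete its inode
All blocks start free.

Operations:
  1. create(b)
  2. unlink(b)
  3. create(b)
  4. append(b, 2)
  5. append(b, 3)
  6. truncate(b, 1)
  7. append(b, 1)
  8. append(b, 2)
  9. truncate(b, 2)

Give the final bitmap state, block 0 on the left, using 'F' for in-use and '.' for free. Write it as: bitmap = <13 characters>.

bitmap = FF...........

  1. create(b)  ⇒  F............  {b→[0]}
  2. unlink(b)  ⇒  .............  {}
  3. create(b)  ⇒  F............  {b→[0]}
  4. append(b, 2)  ⇒  FFF..........  {b→[0, 1, 2]}
  5. append(b, 3)  ⇒  FFFFFF.......  {b→[0, 1, 2, 3, 4, 5]}
  6. truncate(b, 1)  ⇒  F............  {b→[0]}
  7. append(b, 1)  ⇒  FF...........  {b→[0, 1]}
  8. append(b, 2)  ⇒  FFFF.........  {b→[0, 1, 2, 3]}
  9. truncate(b, 2)  ⇒  FF...........  {b→[0, 1]}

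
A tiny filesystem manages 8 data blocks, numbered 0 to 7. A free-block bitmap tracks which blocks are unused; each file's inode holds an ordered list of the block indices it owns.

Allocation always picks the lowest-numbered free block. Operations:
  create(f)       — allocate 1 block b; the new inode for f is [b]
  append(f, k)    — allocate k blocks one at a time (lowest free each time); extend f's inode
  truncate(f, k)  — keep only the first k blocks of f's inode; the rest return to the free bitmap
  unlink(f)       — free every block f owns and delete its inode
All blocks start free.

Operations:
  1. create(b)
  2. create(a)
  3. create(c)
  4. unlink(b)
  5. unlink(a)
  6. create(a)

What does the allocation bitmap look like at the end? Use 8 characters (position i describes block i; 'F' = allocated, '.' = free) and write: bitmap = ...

create(b): bitmap=F....... | b=[0]
create(a): bitmap=FF...... | a=[1] b=[0]
create(c): bitmap=FFF..... | a=[1] b=[0] c=[2]
unlink(b): bitmap=.FF..... | a=[1] c=[2]
unlink(a): bitmap=..F..... | c=[2]
create(a): bitmap=F.F..... | a=[0] c=[2]

bitmap = F.F.....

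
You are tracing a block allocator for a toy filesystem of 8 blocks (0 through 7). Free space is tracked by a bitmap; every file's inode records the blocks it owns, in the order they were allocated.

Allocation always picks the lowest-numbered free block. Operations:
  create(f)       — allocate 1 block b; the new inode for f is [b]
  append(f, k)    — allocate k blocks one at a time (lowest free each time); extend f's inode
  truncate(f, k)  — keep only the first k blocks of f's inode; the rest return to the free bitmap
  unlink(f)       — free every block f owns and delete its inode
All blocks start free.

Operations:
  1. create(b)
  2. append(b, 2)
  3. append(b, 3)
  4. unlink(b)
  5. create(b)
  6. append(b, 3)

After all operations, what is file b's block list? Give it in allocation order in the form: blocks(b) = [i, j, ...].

  1. create(b)  ⇒  F.......  {b→[0]}
  2. append(b, 2)  ⇒  FFF.....  {b→[0, 1, 2]}
  3. append(b, 3)  ⇒  FFFFFF..  {b→[0, 1, 2, 3, 4, 5]}
  4. unlink(b)  ⇒  ........  {}
  5. create(b)  ⇒  F.......  {b→[0]}
  6. append(b, 3)  ⇒  FFFF....  {b→[0, 1, 2, 3]}

blocks(b) = [0, 1, 2, 3]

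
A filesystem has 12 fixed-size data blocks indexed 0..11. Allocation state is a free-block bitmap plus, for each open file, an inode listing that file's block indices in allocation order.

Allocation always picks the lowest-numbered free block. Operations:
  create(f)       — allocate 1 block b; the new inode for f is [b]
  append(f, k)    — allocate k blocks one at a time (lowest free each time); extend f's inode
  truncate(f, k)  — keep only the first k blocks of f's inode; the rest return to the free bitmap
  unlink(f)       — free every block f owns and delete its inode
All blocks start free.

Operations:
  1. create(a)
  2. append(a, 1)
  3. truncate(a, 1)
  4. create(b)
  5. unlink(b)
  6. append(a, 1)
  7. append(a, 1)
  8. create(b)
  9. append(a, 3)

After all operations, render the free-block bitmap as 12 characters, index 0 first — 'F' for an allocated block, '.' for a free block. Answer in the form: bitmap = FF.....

[1] create(a) — a=0 (map F...........)
[2] append(a, 1) — a=0,1 (map FF..........)
[3] truncate(a, 1) — a=0 (map F...........)
[4] create(b) — a=0 b=1 (map FF..........)
[5] unlink(b) — a=0 (map F...........)
[6] append(a, 1) — a=0,1 (map FF..........)
[7] append(a, 1) — a=0,1,2 (map FFF.........)
[8] create(b) — a=0,1,2 b=3 (map FFFF........)
[9] append(a, 3) — a=0,1,2,4,5,6 b=3 (map FFFFFFF.....)

bitmap = FFFFFFF.....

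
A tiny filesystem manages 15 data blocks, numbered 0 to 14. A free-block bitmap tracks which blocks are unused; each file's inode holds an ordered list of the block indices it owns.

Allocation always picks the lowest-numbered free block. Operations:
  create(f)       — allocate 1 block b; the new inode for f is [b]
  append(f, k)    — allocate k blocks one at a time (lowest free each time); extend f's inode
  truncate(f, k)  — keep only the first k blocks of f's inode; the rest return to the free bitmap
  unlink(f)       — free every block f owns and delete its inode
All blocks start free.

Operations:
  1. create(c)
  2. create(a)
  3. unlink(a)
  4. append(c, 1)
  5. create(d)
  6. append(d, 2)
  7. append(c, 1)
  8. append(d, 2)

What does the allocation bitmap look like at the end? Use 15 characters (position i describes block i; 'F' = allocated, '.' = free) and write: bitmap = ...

bitmap = FFFFFFFF.......

after create(c) → c:[0]  free=[F..............]
after create(a) → a:[1], c:[0]  free=[FF.............]
after unlink(a) → c:[0]  free=[F..............]
after append(c, 1) → c:[0, 1]  free=[FF.............]
after create(d) → c:[0, 1], d:[2]  free=[FFF............]
after append(d, 2) → c:[0, 1], d:[2, 3, 4]  free=[FFFFF..........]
after append(c, 1) → c:[0, 1, 5], d:[2, 3, 4]  free=[FFFFFF.........]
after append(d, 2) → c:[0, 1, 5], d:[2, 3, 4, 6, 7]  free=[FFFFFFFF.......]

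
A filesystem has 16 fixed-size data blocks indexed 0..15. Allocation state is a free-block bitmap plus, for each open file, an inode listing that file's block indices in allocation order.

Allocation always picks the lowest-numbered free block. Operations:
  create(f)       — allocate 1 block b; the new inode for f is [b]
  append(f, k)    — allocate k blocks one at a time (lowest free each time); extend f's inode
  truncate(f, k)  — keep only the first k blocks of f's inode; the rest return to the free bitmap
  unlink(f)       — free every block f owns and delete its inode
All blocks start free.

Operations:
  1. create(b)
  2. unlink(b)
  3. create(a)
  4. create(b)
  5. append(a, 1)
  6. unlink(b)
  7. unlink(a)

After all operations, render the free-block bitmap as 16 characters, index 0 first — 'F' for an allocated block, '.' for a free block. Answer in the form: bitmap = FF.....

bitmap = ................

after create(b) → b:[0]  free=[F...............]
after unlink(b) →   free=[................]
after create(a) → a:[0]  free=[F...............]
after create(b) → a:[0], b:[1]  free=[FF..............]
after append(a, 1) → a:[0, 2], b:[1]  free=[FFF.............]
after unlink(b) → a:[0, 2]  free=[F.F.............]
after unlink(a) →   free=[................]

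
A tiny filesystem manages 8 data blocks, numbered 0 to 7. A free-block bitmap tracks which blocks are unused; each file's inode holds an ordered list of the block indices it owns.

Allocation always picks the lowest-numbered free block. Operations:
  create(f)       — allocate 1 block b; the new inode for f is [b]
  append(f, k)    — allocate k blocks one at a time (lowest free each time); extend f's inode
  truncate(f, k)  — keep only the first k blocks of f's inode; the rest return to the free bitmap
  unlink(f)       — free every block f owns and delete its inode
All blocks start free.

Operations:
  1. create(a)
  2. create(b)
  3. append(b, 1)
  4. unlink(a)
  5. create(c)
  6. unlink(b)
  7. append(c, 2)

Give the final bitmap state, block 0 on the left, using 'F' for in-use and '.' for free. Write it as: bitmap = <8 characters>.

bitmap = FFF.....

create(a): bitmap=F....... | a=[0]
create(b): bitmap=FF...... | a=[0] b=[1]
append(b, 1): bitmap=FFF..... | a=[0] b=[1, 2]
unlink(a): bitmap=.FF..... | b=[1, 2]
create(c): bitmap=FFF..... | b=[1, 2] c=[0]
unlink(b): bitmap=F....... | c=[0]
append(c, 2): bitmap=FFF..... | c=[0, 1, 2]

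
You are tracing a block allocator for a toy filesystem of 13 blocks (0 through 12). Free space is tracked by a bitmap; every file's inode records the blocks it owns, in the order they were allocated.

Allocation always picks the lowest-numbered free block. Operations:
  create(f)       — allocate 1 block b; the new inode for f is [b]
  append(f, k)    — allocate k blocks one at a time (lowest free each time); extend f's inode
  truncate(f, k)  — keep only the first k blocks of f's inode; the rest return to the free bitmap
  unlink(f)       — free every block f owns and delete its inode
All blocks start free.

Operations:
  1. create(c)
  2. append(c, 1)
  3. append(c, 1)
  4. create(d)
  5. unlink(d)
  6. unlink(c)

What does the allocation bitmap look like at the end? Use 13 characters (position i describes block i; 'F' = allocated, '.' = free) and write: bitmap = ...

bitmap = .............

create(c): bitmap=F............ | c=[0]
append(c, 1): bitmap=FF........... | c=[0, 1]
append(c, 1): bitmap=FFF.......... | c=[0, 1, 2]
create(d): bitmap=FFFF......... | c=[0, 1, 2] d=[3]
unlink(d): bitmap=FFF.......... | c=[0, 1, 2]
unlink(c): bitmap=............. | 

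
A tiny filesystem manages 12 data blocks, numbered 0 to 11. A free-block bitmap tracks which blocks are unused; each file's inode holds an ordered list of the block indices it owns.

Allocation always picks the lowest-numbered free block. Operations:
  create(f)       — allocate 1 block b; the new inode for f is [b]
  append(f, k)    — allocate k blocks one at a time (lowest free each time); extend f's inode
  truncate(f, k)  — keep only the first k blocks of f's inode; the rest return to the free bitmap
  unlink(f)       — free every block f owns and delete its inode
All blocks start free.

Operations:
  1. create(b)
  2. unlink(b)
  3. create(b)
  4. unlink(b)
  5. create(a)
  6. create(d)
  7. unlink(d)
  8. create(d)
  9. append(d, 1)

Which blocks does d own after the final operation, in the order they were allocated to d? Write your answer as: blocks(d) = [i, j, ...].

[1] create(b) — b=0 (map F...........)
[2] unlink(b) —  (map ............)
[3] create(b) — b=0 (map F...........)
[4] unlink(b) —  (map ............)
[5] create(a) — a=0 (map F...........)
[6] create(d) — a=0 d=1 (map FF..........)
[7] unlink(d) — a=0 (map F...........)
[8] create(d) — a=0 d=1 (map FF..........)
[9] append(d, 1) — a=0 d=1,2 (map FFF.........)

blocks(d) = [1, 2]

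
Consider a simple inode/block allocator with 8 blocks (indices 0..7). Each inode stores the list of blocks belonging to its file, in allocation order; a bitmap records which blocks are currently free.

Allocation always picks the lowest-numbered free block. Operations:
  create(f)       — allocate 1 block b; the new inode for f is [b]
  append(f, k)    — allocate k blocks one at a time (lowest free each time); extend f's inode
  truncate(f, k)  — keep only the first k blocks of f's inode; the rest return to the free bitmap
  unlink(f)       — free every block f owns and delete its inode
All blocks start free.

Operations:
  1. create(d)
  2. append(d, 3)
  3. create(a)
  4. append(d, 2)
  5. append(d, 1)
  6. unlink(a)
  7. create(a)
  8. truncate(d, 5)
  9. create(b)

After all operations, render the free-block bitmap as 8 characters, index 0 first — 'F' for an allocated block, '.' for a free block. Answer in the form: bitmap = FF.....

bitmap = FFFFFFF.

[1] create(d) — d=0 (map F.......)
[2] append(d, 3) — d=0,1,2,3 (map FFFF....)
[3] create(a) — a=4 d=0,1,2,3 (map FFFFF...)
[4] append(d, 2) — a=4 d=0,1,2,3,5,6 (map FFFFFFF.)
[5] append(d, 1) — a=4 d=0,1,2,3,5,6,7 (map FFFFFFFF)
[6] unlink(a) — d=0,1,2,3,5,6,7 (map FFFF.FFF)
[7] create(a) — a=4 d=0,1,2,3,5,6,7 (map FFFFFFFF)
[8] truncate(d, 5) — a=4 d=0,1,2,3,5 (map FFFFFF..)
[9] create(b) — a=4 b=6 d=0,1,2,3,5 (map FFFFFFF.)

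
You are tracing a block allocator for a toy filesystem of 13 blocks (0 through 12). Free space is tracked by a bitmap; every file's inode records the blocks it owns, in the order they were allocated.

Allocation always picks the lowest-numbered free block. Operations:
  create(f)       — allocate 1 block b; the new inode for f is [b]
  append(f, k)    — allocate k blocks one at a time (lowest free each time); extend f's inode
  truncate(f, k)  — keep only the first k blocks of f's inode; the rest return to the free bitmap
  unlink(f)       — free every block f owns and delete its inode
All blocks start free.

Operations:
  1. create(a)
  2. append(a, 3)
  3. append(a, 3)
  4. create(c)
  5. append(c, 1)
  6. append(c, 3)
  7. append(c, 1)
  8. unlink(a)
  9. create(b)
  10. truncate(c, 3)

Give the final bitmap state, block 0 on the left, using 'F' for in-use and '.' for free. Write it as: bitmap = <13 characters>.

create(a): bitmap=F............ | a=[0]
append(a, 3): bitmap=FFFF......... | a=[0, 1, 2, 3]
append(a, 3): bitmap=FFFFFFF...... | a=[0, 1, 2, 3, 4, 5, 6]
create(c): bitmap=FFFFFFFF..... | a=[0, 1, 2, 3, 4, 5, 6] c=[7]
append(c, 1): bitmap=FFFFFFFFF.... | a=[0, 1, 2, 3, 4, 5, 6] c=[7, 8]
append(c, 3): bitmap=FFFFFFFFFFFF. | a=[0, 1, 2, 3, 4, 5, 6] c=[7, 8, 9, 10, 11]
append(c, 1): bitmap=FFFFFFFFFFFFF | a=[0, 1, 2, 3, 4, 5, 6] c=[7, 8, 9, 10, 11, 12]
unlink(a): bitmap=.......FFFFFF | c=[7, 8, 9, 10, 11, 12]
create(b): bitmap=F......FFFFFF | b=[0] c=[7, 8, 9, 10, 11, 12]
truncate(c, 3): bitmap=F......FFF... | b=[0] c=[7, 8, 9]

bitmap = F......FFF...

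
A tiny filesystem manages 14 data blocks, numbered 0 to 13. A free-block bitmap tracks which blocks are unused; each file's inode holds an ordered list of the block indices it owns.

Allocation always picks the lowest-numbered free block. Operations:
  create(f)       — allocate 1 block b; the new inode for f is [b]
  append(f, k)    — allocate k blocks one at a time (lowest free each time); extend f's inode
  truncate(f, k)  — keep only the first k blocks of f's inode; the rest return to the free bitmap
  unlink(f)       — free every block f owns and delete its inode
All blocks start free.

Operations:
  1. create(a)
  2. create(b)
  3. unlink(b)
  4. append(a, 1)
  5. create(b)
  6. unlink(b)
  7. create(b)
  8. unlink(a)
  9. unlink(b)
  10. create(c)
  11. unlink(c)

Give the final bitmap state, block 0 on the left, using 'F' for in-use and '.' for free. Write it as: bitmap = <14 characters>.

create(a): bitmap=F............. | a=[0]
create(b): bitmap=FF............ | a=[0] b=[1]
unlink(b): bitmap=F............. | a=[0]
append(a, 1): bitmap=FF............ | a=[0, 1]
create(b): bitmap=FFF........... | a=[0, 1] b=[2]
unlink(b): bitmap=FF............ | a=[0, 1]
create(b): bitmap=FFF........... | a=[0, 1] b=[2]
unlink(a): bitmap=..F........... | b=[2]
unlink(b): bitmap=.............. | 
create(c): bitmap=F............. | c=[0]
unlink(c): bitmap=.............. | 

bitmap = ..............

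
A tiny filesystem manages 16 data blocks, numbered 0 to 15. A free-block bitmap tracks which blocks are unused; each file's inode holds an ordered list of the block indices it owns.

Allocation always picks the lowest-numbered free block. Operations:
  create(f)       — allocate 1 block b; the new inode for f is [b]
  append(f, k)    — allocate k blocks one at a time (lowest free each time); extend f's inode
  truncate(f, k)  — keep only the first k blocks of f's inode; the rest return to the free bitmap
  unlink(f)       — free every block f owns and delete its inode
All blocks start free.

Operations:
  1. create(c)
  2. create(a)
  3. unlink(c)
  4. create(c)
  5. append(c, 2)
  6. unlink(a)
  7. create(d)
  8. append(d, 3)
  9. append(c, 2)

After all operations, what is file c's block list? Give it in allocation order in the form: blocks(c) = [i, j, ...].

blocks(c) = [0, 2, 3, 7, 8]

create(c): bitmap=F............... | c=[0]
create(a): bitmap=FF.............. | a=[1] c=[0]
unlink(c): bitmap=.F.............. | a=[1]
create(c): bitmap=FF.............. | a=[1] c=[0]
append(c, 2): bitmap=FFFF............ | a=[1] c=[0, 2, 3]
unlink(a): bitmap=F.FF............ | c=[0, 2, 3]
create(d): bitmap=FFFF............ | c=[0, 2, 3] d=[1]
append(d, 3): bitmap=FFFFFFF......... | c=[0, 2, 3] d=[1, 4, 5, 6]
append(c, 2): bitmap=FFFFFFFFF....... | c=[0, 2, 3, 7, 8] d=[1, 4, 5, 6]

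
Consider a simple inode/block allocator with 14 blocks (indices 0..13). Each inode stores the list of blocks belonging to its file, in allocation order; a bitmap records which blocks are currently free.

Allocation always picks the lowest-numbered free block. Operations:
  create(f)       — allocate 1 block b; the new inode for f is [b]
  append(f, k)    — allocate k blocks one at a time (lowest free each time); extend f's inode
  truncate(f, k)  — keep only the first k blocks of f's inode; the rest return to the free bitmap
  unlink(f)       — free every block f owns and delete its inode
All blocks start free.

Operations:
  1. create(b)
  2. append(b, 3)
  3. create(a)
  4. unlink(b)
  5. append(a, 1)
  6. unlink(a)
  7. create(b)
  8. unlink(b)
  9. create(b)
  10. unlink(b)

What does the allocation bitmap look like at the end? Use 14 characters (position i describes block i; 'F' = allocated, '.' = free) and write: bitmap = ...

after create(b) → b:[0]  free=[F.............]
after append(b, 3) → b:[0, 1, 2, 3]  free=[FFFF..........]
after create(a) → a:[4], b:[0, 1, 2, 3]  free=[FFFFF.........]
after unlink(b) → a:[4]  free=[....F.........]
after append(a, 1) → a:[4, 0]  free=[F...F.........]
after unlink(a) →   free=[..............]
after create(b) → b:[0]  free=[F.............]
after unlink(b) →   free=[..............]
after create(b) → b:[0]  free=[F.............]
after unlink(b) →   free=[..............]

bitmap = ..............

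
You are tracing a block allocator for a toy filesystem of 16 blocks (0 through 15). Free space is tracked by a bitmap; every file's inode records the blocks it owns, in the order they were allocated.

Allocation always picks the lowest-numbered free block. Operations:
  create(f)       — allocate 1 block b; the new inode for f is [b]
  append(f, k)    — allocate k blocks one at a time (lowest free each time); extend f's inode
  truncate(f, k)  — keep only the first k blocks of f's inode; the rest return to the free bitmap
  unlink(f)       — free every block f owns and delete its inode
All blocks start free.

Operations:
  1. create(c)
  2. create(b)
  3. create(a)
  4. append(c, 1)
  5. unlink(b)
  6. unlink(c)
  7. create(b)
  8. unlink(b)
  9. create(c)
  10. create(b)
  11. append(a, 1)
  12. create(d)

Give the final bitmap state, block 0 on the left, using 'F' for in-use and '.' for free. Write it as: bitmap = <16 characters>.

create(c): bitmap=F............... | c=[0]
create(b): bitmap=FF.............. | b=[1] c=[0]
create(a): bitmap=FFF............. | a=[2] b=[1] c=[0]
append(c, 1): bitmap=FFFF............ | a=[2] b=[1] c=[0, 3]
unlink(b): bitmap=F.FF............ | a=[2] c=[0, 3]
unlink(c): bitmap=..F............. | a=[2]
create(b): bitmap=F.F............. | a=[2] b=[0]
unlink(b): bitmap=..F............. | a=[2]
create(c): bitmap=F.F............. | a=[2] c=[0]
create(b): bitmap=FFF............. | a=[2] b=[1] c=[0]
append(a, 1): bitmap=FFFF............ | a=[2, 3] b=[1] c=[0]
create(d): bitmap=FFFFF........... | a=[2, 3] b=[1] c=[0] d=[4]

bitmap = FFFFF...........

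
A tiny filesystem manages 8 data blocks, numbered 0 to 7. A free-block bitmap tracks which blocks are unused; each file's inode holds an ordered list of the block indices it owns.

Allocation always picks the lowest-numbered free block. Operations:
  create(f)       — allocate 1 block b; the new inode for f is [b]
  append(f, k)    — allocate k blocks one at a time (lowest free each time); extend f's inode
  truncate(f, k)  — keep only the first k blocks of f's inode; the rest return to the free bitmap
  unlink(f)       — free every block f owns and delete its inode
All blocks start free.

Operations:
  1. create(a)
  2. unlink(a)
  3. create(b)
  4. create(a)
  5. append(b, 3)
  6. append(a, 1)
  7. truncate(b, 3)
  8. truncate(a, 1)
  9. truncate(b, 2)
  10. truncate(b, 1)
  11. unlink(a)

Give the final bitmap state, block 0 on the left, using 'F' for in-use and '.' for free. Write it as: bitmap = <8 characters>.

bitmap = F.......

create(a): bitmap=F....... | a=[0]
unlink(a): bitmap=........ | 
create(b): bitmap=F....... | b=[0]
create(a): bitmap=FF...... | a=[1] b=[0]
append(b, 3): bitmap=FFFFF... | a=[1] b=[0, 2, 3, 4]
append(a, 1): bitmap=FFFFFF.. | a=[1, 5] b=[0, 2, 3, 4]
truncate(b, 3): bitmap=FFFF.F.. | a=[1, 5] b=[0, 2, 3]
truncate(a, 1): bitmap=FFFF.... | a=[1] b=[0, 2, 3]
truncate(b, 2): bitmap=FFF..... | a=[1] b=[0, 2]
truncate(b, 1): bitmap=FF...... | a=[1] b=[0]
unlink(a): bitmap=F....... | b=[0]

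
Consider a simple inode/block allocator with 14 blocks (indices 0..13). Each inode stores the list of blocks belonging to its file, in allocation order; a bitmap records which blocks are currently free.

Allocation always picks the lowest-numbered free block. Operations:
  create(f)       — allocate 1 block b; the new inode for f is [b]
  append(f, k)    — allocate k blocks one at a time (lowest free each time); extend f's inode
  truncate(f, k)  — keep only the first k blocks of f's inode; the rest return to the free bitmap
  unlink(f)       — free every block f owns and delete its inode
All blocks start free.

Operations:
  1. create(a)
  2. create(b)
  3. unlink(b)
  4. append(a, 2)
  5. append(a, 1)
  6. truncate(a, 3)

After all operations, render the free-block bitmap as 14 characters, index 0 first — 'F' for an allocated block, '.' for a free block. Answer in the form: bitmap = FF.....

create(a): bitmap=F............. | a=[0]
create(b): bitmap=FF............ | a=[0] b=[1]
unlink(b): bitmap=F............. | a=[0]
append(a, 2): bitmap=FFF........... | a=[0, 1, 2]
append(a, 1): bitmap=FFFF.......... | a=[0, 1, 2, 3]
truncate(a, 3): bitmap=FFF........... | a=[0, 1, 2]

bitmap = FFF...........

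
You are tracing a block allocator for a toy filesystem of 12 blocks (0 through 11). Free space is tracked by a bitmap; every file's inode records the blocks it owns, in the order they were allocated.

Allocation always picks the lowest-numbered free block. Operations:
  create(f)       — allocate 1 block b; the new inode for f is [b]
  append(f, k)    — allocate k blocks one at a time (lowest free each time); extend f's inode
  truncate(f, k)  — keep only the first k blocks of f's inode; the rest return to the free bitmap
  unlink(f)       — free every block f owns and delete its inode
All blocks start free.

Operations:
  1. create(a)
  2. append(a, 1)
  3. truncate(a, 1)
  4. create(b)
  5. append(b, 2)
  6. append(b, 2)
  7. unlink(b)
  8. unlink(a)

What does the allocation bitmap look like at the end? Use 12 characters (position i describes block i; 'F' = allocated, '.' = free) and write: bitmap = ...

bitmap = ............

[1] create(a) — a=0 (map F...........)
[2] append(a, 1) — a=0,1 (map FF..........)
[3] truncate(a, 1) — a=0 (map F...........)
[4] create(b) — a=0 b=1 (map FF..........)
[5] append(b, 2) — a=0 b=1,2,3 (map FFFF........)
[6] append(b, 2) — a=0 b=1,2,3,4,5 (map FFFFFF......)
[7] unlink(b) — a=0 (map F...........)
[8] unlink(a) —  (map ............)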